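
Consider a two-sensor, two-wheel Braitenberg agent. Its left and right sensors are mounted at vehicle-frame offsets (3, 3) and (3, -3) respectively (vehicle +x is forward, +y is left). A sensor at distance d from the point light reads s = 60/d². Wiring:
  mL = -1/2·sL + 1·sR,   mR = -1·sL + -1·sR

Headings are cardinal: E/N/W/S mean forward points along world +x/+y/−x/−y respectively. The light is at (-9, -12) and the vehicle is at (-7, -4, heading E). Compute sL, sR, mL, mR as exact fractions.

30/73 6/5 363/365 -588/365

left sensor world pos  = (-4, -1); dL² = 146
right sensor world pos = (-4, -7); dR² = 50
sL = 60/146 = 30/73
sR = 60/50 = 6/5
mL = -1/2·sL + 1·sR = 363/365
mR = -1·sL + -1·sR = -588/365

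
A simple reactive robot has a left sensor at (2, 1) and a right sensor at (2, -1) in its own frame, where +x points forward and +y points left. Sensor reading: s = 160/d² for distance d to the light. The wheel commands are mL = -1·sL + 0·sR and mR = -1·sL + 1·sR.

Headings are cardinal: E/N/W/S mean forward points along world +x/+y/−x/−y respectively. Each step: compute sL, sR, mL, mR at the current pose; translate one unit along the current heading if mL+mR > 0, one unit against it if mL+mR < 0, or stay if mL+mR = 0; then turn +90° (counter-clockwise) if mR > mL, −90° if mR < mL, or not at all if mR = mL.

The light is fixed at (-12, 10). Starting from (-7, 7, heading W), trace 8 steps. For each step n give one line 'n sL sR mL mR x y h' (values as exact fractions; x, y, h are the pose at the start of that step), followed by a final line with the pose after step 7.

n=0: pose=(-7,7,W); sL=32/5, sR=160/13; mL=-32/5, mR=384/65; mL+mR=-32/65 → advance -1; mR−mL=160/13 → turn +1·90°
n=1: pose=(-6,7,S); sL=80/37, sR=16/5; mL=-80/37, mR=192/185; mL+mR=-208/185 → advance -1; mR−mL=16/5 → turn +1·90°
n=2: pose=(-6,8,E); sL=32/13, sR=160/73; mL=-32/13, mR=-256/949; mL+mR=-2592/949 → advance -1; mR−mL=160/73 → turn +1·90°
n=3: pose=(-7,8,N); sL=10, sR=40/9; mL=-10, mR=-50/9; mL+mR=-140/9 → advance -1; mR−mL=40/9 → turn +1·90°
n=4: pose=(-7,7,W); sL=32/5, sR=160/13; mL=-32/5, mR=384/65; mL+mR=-32/65 → advance -1; mR−mL=160/13 → turn +1·90°
n=5: pose=(-6,7,S); sL=80/37, sR=16/5; mL=-80/37, mR=192/185; mL+mR=-208/185 → advance -1; mR−mL=16/5 → turn +1·90°
n=6: pose=(-6,8,E); sL=32/13, sR=160/73; mL=-32/13, mR=-256/949; mL+mR=-2592/949 → advance -1; mR−mL=160/73 → turn +1·90°
n=7: pose=(-7,8,N); sL=10, sR=40/9; mL=-10, mR=-50/9; mL+mR=-140/9 → advance -1; mR−mL=40/9 → turn +1·90°

0 32/5 160/13 -32/5 384/65 -7 7 W
1 80/37 16/5 -80/37 192/185 -6 7 S
2 32/13 160/73 -32/13 -256/949 -6 8 E
3 10 40/9 -10 -50/9 -7 8 N
4 32/5 160/13 -32/5 384/65 -7 7 W
5 80/37 16/5 -80/37 192/185 -6 7 S
6 32/13 160/73 -32/13 -256/949 -6 8 E
7 10 40/9 -10 -50/9 -7 8 N
final -7 7 W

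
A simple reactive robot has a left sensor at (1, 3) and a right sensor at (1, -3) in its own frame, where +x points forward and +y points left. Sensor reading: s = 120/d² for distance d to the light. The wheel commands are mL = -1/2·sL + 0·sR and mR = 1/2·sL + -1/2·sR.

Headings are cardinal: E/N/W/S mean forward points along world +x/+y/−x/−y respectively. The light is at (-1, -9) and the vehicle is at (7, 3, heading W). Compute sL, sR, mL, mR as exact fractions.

left sensor world pos  = (6, 0); dL² = 130
right sensor world pos = (6, 6); dR² = 274
sL = 120/130 = 12/13
sR = 120/274 = 60/137
mL = -1/2·sL + 0·sR = -6/13
mR = 1/2·sL + -1/2·sR = 432/1781

12/13 60/137 -6/13 432/1781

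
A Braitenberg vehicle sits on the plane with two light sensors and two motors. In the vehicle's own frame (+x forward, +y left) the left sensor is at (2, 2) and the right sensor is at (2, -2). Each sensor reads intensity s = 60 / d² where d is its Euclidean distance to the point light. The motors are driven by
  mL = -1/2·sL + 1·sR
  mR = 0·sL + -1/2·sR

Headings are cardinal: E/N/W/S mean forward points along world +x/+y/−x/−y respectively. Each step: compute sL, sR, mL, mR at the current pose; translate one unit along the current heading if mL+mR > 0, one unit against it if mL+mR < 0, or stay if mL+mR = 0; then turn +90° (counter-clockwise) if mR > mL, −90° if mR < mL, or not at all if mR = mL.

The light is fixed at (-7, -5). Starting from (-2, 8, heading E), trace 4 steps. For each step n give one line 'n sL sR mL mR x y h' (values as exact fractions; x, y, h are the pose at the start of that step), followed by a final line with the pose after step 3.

0 30/137 6/17 567/2329 -3/17 -2 8 E
1 12/37 60/137 1398/5069 -30/137 -1 8 S
2 15/29 15/53 75/3074 -15/106 -1 7 W
3 60/221 60/277 4950/61217 -30/277 0 7 N
final 0 6 E

n=0: pose=(-2,8,E); sL=30/137, sR=6/17; mL=567/2329, mR=-3/17; mL+mR=156/2329 → advance +1; mR−mL=-978/2329 → turn -1·90°
n=1: pose=(-1,8,S); sL=12/37, sR=60/137; mL=1398/5069, mR=-30/137; mL+mR=288/5069 → advance +1; mR−mL=-2508/5069 → turn -1·90°
n=2: pose=(-1,7,W); sL=15/29, sR=15/53; mL=75/3074, mR=-15/106; mL+mR=-180/1537 → advance -1; mR−mL=-255/1537 → turn -1·90°
n=3: pose=(0,7,N); sL=60/221, sR=60/277; mL=4950/61217, mR=-30/277; mL+mR=-1680/61217 → advance -1; mR−mL=-11580/61217 → turn -1·90°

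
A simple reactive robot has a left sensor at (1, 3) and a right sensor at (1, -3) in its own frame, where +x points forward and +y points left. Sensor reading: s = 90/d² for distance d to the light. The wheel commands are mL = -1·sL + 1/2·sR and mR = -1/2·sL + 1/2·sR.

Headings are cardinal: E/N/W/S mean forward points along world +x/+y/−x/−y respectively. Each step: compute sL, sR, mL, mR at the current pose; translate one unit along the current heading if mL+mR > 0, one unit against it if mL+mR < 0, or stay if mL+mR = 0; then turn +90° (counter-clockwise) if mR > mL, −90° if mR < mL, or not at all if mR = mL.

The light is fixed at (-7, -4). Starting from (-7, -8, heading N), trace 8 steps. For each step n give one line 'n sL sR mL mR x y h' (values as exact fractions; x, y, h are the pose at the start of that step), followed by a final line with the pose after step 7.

0 5 5 -5/2 0 -7 -8 N
1 18/13 18 99/13 108/13 -7 -9 W
2 9/4 45/26 -18/13 -27/104 -8 -9 S
3 90 90/49 -4365/49 -2160/49 -8 -8 E
4 45/17 9 63/34 54/17 -9 -8 N
5 2 10 3 4 -9 -7 W
6 45/8 45/26 -495/104 -405/208 -10 -7 S
7 18 90/29 -477/29 -216/29 -10 -6 E
final -11 -6 N

n=0: pose=(-7,-8,N); sL=5, sR=5; mL=-5/2, mR=0; mL+mR=-5/2 → advance -1; mR−mL=5/2 → turn +1·90°
n=1: pose=(-7,-9,W); sL=18/13, sR=18; mL=99/13, mR=108/13; mL+mR=207/13 → advance +1; mR−mL=9/13 → turn +1·90°
n=2: pose=(-8,-9,S); sL=9/4, sR=45/26; mL=-18/13, mR=-27/104; mL+mR=-171/104 → advance -1; mR−mL=9/8 → turn +1·90°
n=3: pose=(-8,-8,E); sL=90, sR=90/49; mL=-4365/49, mR=-2160/49; mL+mR=-6525/49 → advance -1; mR−mL=45 → turn +1·90°
n=4: pose=(-9,-8,N); sL=45/17, sR=9; mL=63/34, mR=54/17; mL+mR=171/34 → advance +1; mR−mL=45/34 → turn +1·90°
n=5: pose=(-9,-7,W); sL=2, sR=10; mL=3, mR=4; mL+mR=7 → advance +1; mR−mL=1 → turn +1·90°
n=6: pose=(-10,-7,S); sL=45/8, sR=45/26; mL=-495/104, mR=-405/208; mL+mR=-1395/208 → advance -1; mR−mL=45/16 → turn +1·90°
n=7: pose=(-10,-6,E); sL=18, sR=90/29; mL=-477/29, mR=-216/29; mL+mR=-693/29 → advance -1; mR−mL=9 → turn +1·90°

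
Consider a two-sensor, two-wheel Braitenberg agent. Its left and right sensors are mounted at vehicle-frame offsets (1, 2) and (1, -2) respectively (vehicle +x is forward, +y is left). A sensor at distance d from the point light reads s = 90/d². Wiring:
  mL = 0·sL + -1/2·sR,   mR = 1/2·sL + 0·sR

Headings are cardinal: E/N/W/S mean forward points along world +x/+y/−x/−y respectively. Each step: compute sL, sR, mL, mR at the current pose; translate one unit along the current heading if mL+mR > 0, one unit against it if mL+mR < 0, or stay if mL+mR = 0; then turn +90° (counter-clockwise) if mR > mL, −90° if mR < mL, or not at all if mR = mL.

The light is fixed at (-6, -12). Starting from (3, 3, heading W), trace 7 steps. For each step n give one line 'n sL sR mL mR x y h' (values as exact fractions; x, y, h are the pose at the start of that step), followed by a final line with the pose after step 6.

n=0: pose=(3,3,W); sL=90/233, sR=90/353; mL=-45/353, mR=45/233; mL+mR=5400/82249 → advance +1; mR−mL=26370/82249 → turn +1·90°
n=1: pose=(2,3,S); sL=45/148, sR=45/116; mL=-45/232, mR=45/296; mL+mR=-45/1073 → advance -1; mR−mL=1485/4292 → turn +1·90°
n=2: pose=(2,4,E); sL=2/9, sR=90/277; mL=-45/277, mR=1/9; mL+mR=-128/2493 → advance -1; mR−mL=682/2493 → turn +1·90°
n=3: pose=(1,4,N); sL=45/157, sR=9/37; mL=-9/74, mR=45/314; mL+mR=126/5809 → advance +1; mR−mL=1539/5809 → turn +1·90°
n=4: pose=(1,5,W); sL=10/29, sR=90/397; mL=-45/397, mR=5/29; mL+mR=680/11513 → advance +1; mR−mL=3290/11513 → turn +1·90°
n=5: pose=(0,5,S); sL=9/32, sR=45/136; mL=-45/272, mR=9/64; mL+mR=-27/1088 → advance -1; mR−mL=333/1088 → turn +1·90°
n=6: pose=(0,6,E); sL=90/449, sR=18/61; mL=-9/61, mR=45/449; mL+mR=-1296/27389 → advance -1; mR−mL=6786/27389 → turn +1·90°

0 90/233 90/353 -45/353 45/233 3 3 W
1 45/148 45/116 -45/232 45/296 2 3 S
2 2/9 90/277 -45/277 1/9 2 4 E
3 45/157 9/37 -9/74 45/314 1 4 N
4 10/29 90/397 -45/397 5/29 1 5 W
5 9/32 45/136 -45/272 9/64 0 5 S
6 90/449 18/61 -9/61 45/449 0 6 E
final -1 6 N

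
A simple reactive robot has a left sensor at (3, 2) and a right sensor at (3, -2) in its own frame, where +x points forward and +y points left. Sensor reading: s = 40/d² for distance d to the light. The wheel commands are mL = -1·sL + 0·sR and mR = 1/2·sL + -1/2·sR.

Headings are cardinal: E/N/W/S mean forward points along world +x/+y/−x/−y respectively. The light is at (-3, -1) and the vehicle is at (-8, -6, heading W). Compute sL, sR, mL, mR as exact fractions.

40/113 40/73 -40/113 -800/8249

left sensor world pos  = (-11, -8); dL² = 113
right sensor world pos = (-11, -4); dR² = 73
sL = 40/113 = 40/113
sR = 40/73 = 40/73
mL = -1·sL + 0·sR = -40/113
mR = 1/2·sL + -1/2·sR = -800/8249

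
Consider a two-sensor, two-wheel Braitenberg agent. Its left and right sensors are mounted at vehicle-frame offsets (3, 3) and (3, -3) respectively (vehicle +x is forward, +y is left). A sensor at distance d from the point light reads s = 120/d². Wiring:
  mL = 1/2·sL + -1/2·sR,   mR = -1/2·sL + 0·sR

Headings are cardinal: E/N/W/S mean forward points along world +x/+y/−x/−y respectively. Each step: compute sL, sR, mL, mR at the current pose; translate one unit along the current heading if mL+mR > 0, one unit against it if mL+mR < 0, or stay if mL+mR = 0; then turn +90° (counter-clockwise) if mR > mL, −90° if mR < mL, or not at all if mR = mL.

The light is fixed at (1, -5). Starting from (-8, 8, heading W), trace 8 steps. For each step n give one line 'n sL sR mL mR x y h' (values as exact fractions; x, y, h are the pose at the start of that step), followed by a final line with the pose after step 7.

n=0: pose=(-8,8,W); sL=30/61, sR=3/10; mL=117/1220, mR=-15/61; mL+mR=-3/20 → advance -1; mR−mL=-417/1220 → turn -1·90°
n=1: pose=(-7,8,N); sL=120/377, sR=120/281; mL=-5760/105937, mR=-60/377; mL+mR=-60/281 → advance -1; mR−mL=-11100/105937 → turn -1·90°
n=2: pose=(-7,7,E); sL=12/25, sR=60/53; mL=-432/1325, mR=-6/25; mL+mR=-30/53 → advance -1; mR−mL=114/1325 → turn +1·90°
n=3: pose=(-8,7,N); sL=40/123, sR=40/87; mL=-80/1189, mR=-20/123; mL+mR=-20/87 → advance -1; mR−mL=-340/3567 → turn -1·90°
n=4: pose=(-8,6,E); sL=15/29, sR=6/5; mL=-99/290, mR=-15/58; mL+mR=-3/5 → advance -1; mR−mL=12/145 → turn +1·90°
n=5: pose=(-9,6,N); sL=24/73, sR=24/49; mL=-288/3577, mR=-12/73; mL+mR=-12/49 → advance -1; mR−mL=-300/3577 → turn -1·90°
n=6: pose=(-9,5,E); sL=60/109, sR=60/49; mL=-1800/5341, mR=-30/109; mL+mR=-30/49 → advance -1; mR−mL=330/5341 → turn +1·90°
n=7: pose=(-10,5,N); sL=24/73, sR=120/233; mL=-1584/17009, mR=-12/73; mL+mR=-60/233 → advance -1; mR−mL=-1212/17009 → turn -1·90°

0 30/61 3/10 117/1220 -15/61 -8 8 W
1 120/377 120/281 -5760/105937 -60/377 -7 8 N
2 12/25 60/53 -432/1325 -6/25 -7 7 E
3 40/123 40/87 -80/1189 -20/123 -8 7 N
4 15/29 6/5 -99/290 -15/58 -8 6 E
5 24/73 24/49 -288/3577 -12/73 -9 6 N
6 60/109 60/49 -1800/5341 -30/109 -9 5 E
7 24/73 120/233 -1584/17009 -12/73 -10 5 N
final -10 4 E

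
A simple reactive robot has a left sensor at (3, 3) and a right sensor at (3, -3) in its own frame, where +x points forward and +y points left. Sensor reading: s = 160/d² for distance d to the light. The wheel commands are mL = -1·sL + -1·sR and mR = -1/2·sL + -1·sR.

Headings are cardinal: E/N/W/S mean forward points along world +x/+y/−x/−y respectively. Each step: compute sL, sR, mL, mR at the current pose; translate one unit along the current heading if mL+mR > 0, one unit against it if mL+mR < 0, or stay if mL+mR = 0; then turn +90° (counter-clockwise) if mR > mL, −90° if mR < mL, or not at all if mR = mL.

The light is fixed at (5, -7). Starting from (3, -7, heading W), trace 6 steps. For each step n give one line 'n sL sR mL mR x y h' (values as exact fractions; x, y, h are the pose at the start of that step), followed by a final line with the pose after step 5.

0 80/17 80/17 -160/17 -120/17 3 -7 W
1 160/13 32/5 -1216/65 -816/65 4 -7 S
2 8 20 -28 -24 4 -6 E
3 160/41 160/17 -9280/697 -7920/697 3 -6 N
4 80/17 80/17 -160/17 -120/17 3 -7 W
5 160/13 32/5 -1216/65 -816/65 4 -7 S
final 4 -6 E

n=0: pose=(3,-7,W); sL=80/17, sR=80/17; mL=-160/17, mR=-120/17; mL+mR=-280/17 → advance -1; mR−mL=40/17 → turn +1·90°
n=1: pose=(4,-7,S); sL=160/13, sR=32/5; mL=-1216/65, mR=-816/65; mL+mR=-2032/65 → advance -1; mR−mL=80/13 → turn +1·90°
n=2: pose=(4,-6,E); sL=8, sR=20; mL=-28, mR=-24; mL+mR=-52 → advance -1; mR−mL=4 → turn +1·90°
n=3: pose=(3,-6,N); sL=160/41, sR=160/17; mL=-9280/697, mR=-7920/697; mL+mR=-17200/697 → advance -1; mR−mL=80/41 → turn +1·90°
n=4: pose=(3,-7,W); sL=80/17, sR=80/17; mL=-160/17, mR=-120/17; mL+mR=-280/17 → advance -1; mR−mL=40/17 → turn +1·90°
n=5: pose=(4,-7,S); sL=160/13, sR=32/5; mL=-1216/65, mR=-816/65; mL+mR=-2032/65 → advance -1; mR−mL=80/13 → turn +1·90°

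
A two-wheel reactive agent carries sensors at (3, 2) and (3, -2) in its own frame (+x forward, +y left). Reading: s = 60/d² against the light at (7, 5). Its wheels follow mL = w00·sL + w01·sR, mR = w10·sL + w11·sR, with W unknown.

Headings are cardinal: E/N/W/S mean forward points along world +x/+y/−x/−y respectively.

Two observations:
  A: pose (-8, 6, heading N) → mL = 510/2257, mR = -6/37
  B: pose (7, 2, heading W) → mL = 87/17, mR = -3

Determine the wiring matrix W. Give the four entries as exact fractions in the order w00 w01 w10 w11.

obs A: pose=(-8,6,N) → sL=12/61, sR=12/37, mL=510/2257, mR=-6/37
obs B: pose=(7,2,W) → sL=30/17, sR=6, mL=87/17, mR=-3
sensor matrix S = [[12/61, 12/37], [30/17, 6]]; det S = 23328/38369
solve [mL_A; mL_B] = S·[w00; w01] and [mR_A; mR_B] = S·[w10; w11]:
  w00 = -1/2, w01 = 1, w10 = 0, w11 = -1/2

-1/2 1 0 -1/2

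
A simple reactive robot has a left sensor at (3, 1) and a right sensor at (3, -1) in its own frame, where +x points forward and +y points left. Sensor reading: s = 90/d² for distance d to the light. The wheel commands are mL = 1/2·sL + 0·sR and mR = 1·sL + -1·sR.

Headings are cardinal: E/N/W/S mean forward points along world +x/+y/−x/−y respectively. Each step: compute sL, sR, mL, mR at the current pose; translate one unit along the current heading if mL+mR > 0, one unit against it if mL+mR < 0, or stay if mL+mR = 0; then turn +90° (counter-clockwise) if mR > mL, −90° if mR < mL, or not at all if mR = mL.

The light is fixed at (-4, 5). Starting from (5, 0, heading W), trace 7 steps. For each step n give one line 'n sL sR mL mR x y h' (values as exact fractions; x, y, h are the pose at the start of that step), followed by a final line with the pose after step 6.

n=0: pose=(5,0,W); sL=5/4, sR=45/26; mL=5/8, mR=-25/52; mL+mR=15/104 → advance +1; mR−mL=-115/104 → turn -1·90°
n=1: pose=(4,0,N); sL=90/53, sR=18/17; mL=45/53, mR=576/901; mL+mR=1341/901 → advance +1; mR−mL=-189/901 → turn -1·90°
n=2: pose=(4,1,E); sL=9/13, sR=45/73; mL=9/26, mR=72/949; mL+mR=801/1898 → advance +1; mR−mL=-513/1898 → turn -1·90°
n=3: pose=(5,1,S); sL=90/149, sR=90/113; mL=45/149, mR=-3240/16837; mL+mR=1845/16837 → advance +1; mR−mL=-8325/16837 → turn -1·90°
n=4: pose=(5,0,W); sL=5/4, sR=45/26; mL=5/8, mR=-25/52; mL+mR=15/104 → advance +1; mR−mL=-115/104 → turn -1·90°
n=5: pose=(4,0,N); sL=90/53, sR=18/17; mL=45/53, mR=576/901; mL+mR=1341/901 → advance +1; mR−mL=-189/901 → turn -1·90°
n=6: pose=(4,1,E); sL=9/13, sR=45/73; mL=9/26, mR=72/949; mL+mR=801/1898 → advance +1; mR−mL=-513/1898 → turn -1·90°

0 5/4 45/26 5/8 -25/52 5 0 W
1 90/53 18/17 45/53 576/901 4 0 N
2 9/13 45/73 9/26 72/949 4 1 E
3 90/149 90/113 45/149 -3240/16837 5 1 S
4 5/4 45/26 5/8 -25/52 5 0 W
5 90/53 18/17 45/53 576/901 4 0 N
6 9/13 45/73 9/26 72/949 4 1 E
final 5 1 S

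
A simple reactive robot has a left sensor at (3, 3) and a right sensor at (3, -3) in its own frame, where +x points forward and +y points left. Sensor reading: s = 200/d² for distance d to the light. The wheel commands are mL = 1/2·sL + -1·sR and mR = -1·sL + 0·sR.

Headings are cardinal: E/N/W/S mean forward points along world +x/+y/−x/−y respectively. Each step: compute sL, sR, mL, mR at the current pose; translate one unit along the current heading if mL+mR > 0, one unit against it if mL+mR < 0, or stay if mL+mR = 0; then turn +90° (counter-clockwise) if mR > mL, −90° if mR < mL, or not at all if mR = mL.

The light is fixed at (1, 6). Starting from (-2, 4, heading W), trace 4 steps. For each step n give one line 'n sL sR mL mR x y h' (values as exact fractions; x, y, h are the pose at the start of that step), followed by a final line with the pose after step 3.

n=0: pose=(-2,4,W); sL=200/61, sR=200/37; mL=-8500/2257, mR=-200/61; mL+mR=-15900/2257 → advance -1; mR−mL=1100/2257 → turn +1·90°
n=1: pose=(-1,4,S); sL=100/13, sR=4; mL=-2/13, mR=-100/13; mL+mR=-102/13 → advance -1; mR−mL=-98/13 → turn -1·90°
n=2: pose=(-1,5,W); sL=200/41, sR=200/29; mL=-5300/1189, mR=-200/41; mL+mR=-11100/1189 → advance -1; mR−mL=-500/1189 → turn -1·90°
n=3: pose=(0,5,N); sL=10, sR=25; mL=-20, mR=-10; mL+mR=-30 → advance -1; mR−mL=10 → turn +1·90°

0 200/61 200/37 -8500/2257 -200/61 -2 4 W
1 100/13 4 -2/13 -100/13 -1 4 S
2 200/41 200/29 -5300/1189 -200/41 -1 5 W
3 10 25 -20 -10 0 5 N
final 0 4 W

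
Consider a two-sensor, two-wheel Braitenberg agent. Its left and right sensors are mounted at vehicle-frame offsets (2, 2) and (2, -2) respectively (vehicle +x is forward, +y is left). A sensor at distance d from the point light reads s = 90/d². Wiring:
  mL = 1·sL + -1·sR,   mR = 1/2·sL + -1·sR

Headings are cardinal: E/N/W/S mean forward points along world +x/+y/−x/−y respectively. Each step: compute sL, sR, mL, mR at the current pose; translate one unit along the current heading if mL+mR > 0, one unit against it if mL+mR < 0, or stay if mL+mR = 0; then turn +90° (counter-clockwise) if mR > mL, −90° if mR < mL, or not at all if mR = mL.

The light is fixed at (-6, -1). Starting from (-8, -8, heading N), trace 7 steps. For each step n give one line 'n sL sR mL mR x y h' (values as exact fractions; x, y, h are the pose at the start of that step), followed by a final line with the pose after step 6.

n=0: pose=(-8,-8,N); sL=90/41, sR=18/5; mL=-288/205, mR=-513/205; mL+mR=-801/205 → advance -1; mR−mL=-45/41 → turn -1·90°
n=1: pose=(-8,-9,E); sL=5/2, sR=9/10; mL=8/5, mR=7/20; mL+mR=39/20 → advance +1; mR−mL=-5/4 → turn -1·90°
n=2: pose=(-7,-9,S); sL=90/101, sR=90/109; mL=720/11009, mR=-4185/11009; mL+mR=-3465/11009 → advance -1; mR−mL=-45/101 → turn -1·90°
n=3: pose=(-7,-8,W); sL=1, sR=45/17; mL=-28/17, mR=-73/34; mL+mR=-129/34 → advance -1; mR−mL=-1/2 → turn -1·90°
n=4: pose=(-6,-8,N); sL=90/29, sR=90/29; mL=0, mR=-45/29; mL+mR=-45/29 → advance -1; mR−mL=-45/29 → turn -1·90°
n=5: pose=(-6,-9,E); sL=9/4, sR=45/52; mL=18/13, mR=27/104; mL+mR=171/104 → advance +1; mR−mL=-9/8 → turn -1·90°
n=6: pose=(-5,-9,S); sL=90/109, sR=90/101; mL=-720/11009, mR=-5265/11009; mL+mR=-5985/11009 → advance -1; mR−mL=-45/109 → turn -1·90°

0 90/41 18/5 -288/205 -513/205 -8 -8 N
1 5/2 9/10 8/5 7/20 -8 -9 E
2 90/101 90/109 720/11009 -4185/11009 -7 -9 S
3 1 45/17 -28/17 -73/34 -7 -8 W
4 90/29 90/29 0 -45/29 -6 -8 N
5 9/4 45/52 18/13 27/104 -6 -9 E
6 90/109 90/101 -720/11009 -5265/11009 -5 -9 S
final -5 -8 W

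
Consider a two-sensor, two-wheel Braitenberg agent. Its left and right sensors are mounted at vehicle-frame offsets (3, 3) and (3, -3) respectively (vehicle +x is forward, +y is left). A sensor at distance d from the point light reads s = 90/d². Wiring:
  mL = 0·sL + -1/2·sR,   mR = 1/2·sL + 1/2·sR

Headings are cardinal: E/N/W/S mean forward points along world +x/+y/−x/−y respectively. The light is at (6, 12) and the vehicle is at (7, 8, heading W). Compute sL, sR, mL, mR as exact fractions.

90/53 18 -9 522/53

left sensor world pos  = (4, 5); dL² = 53
right sensor world pos = (4, 11); dR² = 5
sL = 90/53 = 90/53
sR = 90/5 = 18
mL = 0·sL + -1/2·sR = -9
mR = 1/2·sL + 1/2·sR = 522/53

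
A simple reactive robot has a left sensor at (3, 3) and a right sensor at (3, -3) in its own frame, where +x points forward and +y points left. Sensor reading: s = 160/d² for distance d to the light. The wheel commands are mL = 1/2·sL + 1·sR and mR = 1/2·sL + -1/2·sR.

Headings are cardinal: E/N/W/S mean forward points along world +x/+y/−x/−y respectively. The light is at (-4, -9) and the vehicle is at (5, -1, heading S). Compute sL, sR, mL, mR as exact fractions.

160/169 160/61 31920/10309 -8640/10309

left sensor world pos  = (8, -4); dL² = 169
right sensor world pos = (2, -4); dR² = 61
sL = 160/169 = 160/169
sR = 160/61 = 160/61
mL = 1/2·sL + 1·sR = 31920/10309
mR = 1/2·sL + -1/2·sR = -8640/10309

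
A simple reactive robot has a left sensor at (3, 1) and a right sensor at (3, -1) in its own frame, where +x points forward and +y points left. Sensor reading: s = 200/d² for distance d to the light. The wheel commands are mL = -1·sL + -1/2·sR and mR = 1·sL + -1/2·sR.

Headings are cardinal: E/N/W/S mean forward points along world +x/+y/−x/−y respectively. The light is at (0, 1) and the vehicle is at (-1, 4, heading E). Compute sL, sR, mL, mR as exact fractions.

left sensor world pos  = (2, 5); dL² = 20
right sensor world pos = (2, 3); dR² = 8
sL = 200/20 = 10
sR = 200/8 = 25
mL = -1·sL + -1/2·sR = -45/2
mR = 1·sL + -1/2·sR = -5/2

10 25 -45/2 -5/2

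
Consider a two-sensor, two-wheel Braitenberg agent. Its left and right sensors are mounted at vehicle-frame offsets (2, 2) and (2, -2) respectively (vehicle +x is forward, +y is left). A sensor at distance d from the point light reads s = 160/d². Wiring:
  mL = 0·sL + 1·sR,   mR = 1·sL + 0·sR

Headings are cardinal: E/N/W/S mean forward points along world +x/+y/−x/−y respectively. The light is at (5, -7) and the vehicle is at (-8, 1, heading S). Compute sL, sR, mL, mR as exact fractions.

160/157 160/261 160/261 160/157

left sensor world pos  = (-6, -1); dL² = 157
right sensor world pos = (-10, -1); dR² = 261
sL = 160/157 = 160/157
sR = 160/261 = 160/261
mL = 0·sL + 1·sR = 160/261
mR = 1·sL + 0·sR = 160/157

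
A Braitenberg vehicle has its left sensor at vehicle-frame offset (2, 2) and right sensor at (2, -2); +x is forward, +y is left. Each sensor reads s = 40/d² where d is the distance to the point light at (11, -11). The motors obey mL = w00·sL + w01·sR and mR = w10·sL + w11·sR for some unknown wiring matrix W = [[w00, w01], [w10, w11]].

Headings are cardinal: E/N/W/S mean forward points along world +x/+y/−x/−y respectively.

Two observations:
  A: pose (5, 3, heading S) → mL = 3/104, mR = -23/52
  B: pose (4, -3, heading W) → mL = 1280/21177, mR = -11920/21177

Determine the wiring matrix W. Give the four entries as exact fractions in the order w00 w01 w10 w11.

1/2 -1/2 -1 -1

obs A: pose=(5,3,S) → sL=1/4, sR=5/26, mL=3/104, mR=-23/52
obs B: pose=(4,-3,W) → sL=40/117, sR=40/181, mL=1280/21177, mR=-11920/21177
sensor matrix S = [[1/4, 5/26], [40/117, 40/181]]; det S = -2890/275301
solve [mL_A; mL_B] = S·[w00; w01] and [mR_A; mR_B] = S·[w10; w11]:
  w00 = 1/2, w01 = -1/2, w10 = -1, w11 = -1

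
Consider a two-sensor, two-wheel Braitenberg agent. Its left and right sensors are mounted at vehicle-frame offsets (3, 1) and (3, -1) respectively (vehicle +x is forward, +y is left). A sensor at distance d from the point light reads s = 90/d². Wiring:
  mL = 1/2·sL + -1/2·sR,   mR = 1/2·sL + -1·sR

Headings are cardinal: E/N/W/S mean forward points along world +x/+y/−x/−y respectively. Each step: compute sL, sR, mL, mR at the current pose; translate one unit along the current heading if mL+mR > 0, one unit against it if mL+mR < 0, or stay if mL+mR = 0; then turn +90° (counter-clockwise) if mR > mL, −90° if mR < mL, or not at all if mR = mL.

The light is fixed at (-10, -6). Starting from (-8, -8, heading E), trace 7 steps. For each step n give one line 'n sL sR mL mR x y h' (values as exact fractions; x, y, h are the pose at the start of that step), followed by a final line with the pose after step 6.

0 45/13 45/17 90/221 -405/442 -8 -8 E
1 90/29 18/5 -36/145 -297/145 -9 -8 S
2 45/4 45/2 -45/8 -135/8 -9 -7 W
3 18 90/13 72/13 27/13 -8 -7 N
4 45/13 45/13 0 -45/26 -8 -6 E
5 90/13 10 -20/13 -85/13 -9 -6 S
6 45/2 45/4 45/8 0 -9 -5 W
final -10 -5 N

n=0: pose=(-8,-8,E); sL=45/13, sR=45/17; mL=90/221, mR=-405/442; mL+mR=-225/442 → advance -1; mR−mL=-45/34 → turn -1·90°
n=1: pose=(-9,-8,S); sL=90/29, sR=18/5; mL=-36/145, mR=-297/145; mL+mR=-333/145 → advance -1; mR−mL=-9/5 → turn -1·90°
n=2: pose=(-9,-7,W); sL=45/4, sR=45/2; mL=-45/8, mR=-135/8; mL+mR=-45/2 → advance -1; mR−mL=-45/4 → turn -1·90°
n=3: pose=(-8,-7,N); sL=18, sR=90/13; mL=72/13, mR=27/13; mL+mR=99/13 → advance +1; mR−mL=-45/13 → turn -1·90°
n=4: pose=(-8,-6,E); sL=45/13, sR=45/13; mL=0, mR=-45/26; mL+mR=-45/26 → advance -1; mR−mL=-45/26 → turn -1·90°
n=5: pose=(-9,-6,S); sL=90/13, sR=10; mL=-20/13, mR=-85/13; mL+mR=-105/13 → advance -1; mR−mL=-5 → turn -1·90°
n=6: pose=(-9,-5,W); sL=45/2, sR=45/4; mL=45/8, mR=0; mL+mR=45/8 → advance +1; mR−mL=-45/8 → turn -1·90°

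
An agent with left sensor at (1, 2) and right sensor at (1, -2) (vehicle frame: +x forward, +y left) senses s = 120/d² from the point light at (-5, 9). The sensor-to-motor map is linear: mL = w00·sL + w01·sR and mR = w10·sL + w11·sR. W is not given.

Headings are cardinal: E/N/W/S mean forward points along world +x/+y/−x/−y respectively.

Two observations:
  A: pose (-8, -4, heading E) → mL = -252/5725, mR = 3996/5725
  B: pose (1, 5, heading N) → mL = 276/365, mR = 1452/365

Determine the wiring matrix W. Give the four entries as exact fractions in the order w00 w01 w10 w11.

1/2 -1 1 -1/2

obs A: pose=(-8,-4,E) → sL=24/25, sR=120/229, mL=-252/5725, mR=3996/5725
obs B: pose=(1,5,N) → sL=24/5, sR=120/73, mL=276/365, mR=1452/365
sensor matrix S = [[24/25, 120/229], [24/5, 120/73]]; det S = -78336/83585
solve [mL_A; mL_B] = S·[w00; w01] and [mR_A; mR_B] = S·[w10; w11]:
  w00 = 1/2, w01 = -1, w10 = 1, w11 = -1/2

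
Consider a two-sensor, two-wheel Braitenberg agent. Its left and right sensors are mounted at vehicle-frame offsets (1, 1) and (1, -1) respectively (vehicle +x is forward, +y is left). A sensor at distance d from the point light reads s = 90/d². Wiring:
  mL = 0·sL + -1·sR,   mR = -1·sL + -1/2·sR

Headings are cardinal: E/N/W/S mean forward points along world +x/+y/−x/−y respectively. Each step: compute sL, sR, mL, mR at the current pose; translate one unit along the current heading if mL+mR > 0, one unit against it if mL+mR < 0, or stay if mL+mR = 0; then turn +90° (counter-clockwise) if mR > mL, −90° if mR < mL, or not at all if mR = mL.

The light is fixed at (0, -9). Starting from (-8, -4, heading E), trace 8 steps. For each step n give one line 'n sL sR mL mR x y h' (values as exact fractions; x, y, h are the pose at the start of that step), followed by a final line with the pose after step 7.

0 18/17 18/13 -18/13 -387/221 -8 -4 E
1 9/8 45/58 -45/58 -351/232 -9 -4 S
2 18/25 90/149 -90/149 -3807/3725 -9 -3 W
3 9/13 45/49 -45/49 -1467/1274 -8 -3 N
4 18/17 18/13 -18/13 -387/221 -8 -4 E
5 9/8 45/58 -45/58 -351/232 -9 -4 S
6 18/25 90/149 -90/149 -3807/3725 -9 -3 W
7 9/13 45/49 -45/49 -1467/1274 -8 -3 N
final -8 -4 E

n=0: pose=(-8,-4,E); sL=18/17, sR=18/13; mL=-18/13, mR=-387/221; mL+mR=-693/221 → advance -1; mR−mL=-81/221 → turn -1·90°
n=1: pose=(-9,-4,S); sL=9/8, sR=45/58; mL=-45/58, mR=-351/232; mL+mR=-531/232 → advance -1; mR−mL=-171/232 → turn -1·90°
n=2: pose=(-9,-3,W); sL=18/25, sR=90/149; mL=-90/149, mR=-3807/3725; mL+mR=-6057/3725 → advance -1; mR−mL=-1557/3725 → turn -1·90°
n=3: pose=(-8,-3,N); sL=9/13, sR=45/49; mL=-45/49, mR=-1467/1274; mL+mR=-2637/1274 → advance -1; mR−mL=-297/1274 → turn -1·90°
n=4: pose=(-8,-4,E); sL=18/17, sR=18/13; mL=-18/13, mR=-387/221; mL+mR=-693/221 → advance -1; mR−mL=-81/221 → turn -1·90°
n=5: pose=(-9,-4,S); sL=9/8, sR=45/58; mL=-45/58, mR=-351/232; mL+mR=-531/232 → advance -1; mR−mL=-171/232 → turn -1·90°
n=6: pose=(-9,-3,W); sL=18/25, sR=90/149; mL=-90/149, mR=-3807/3725; mL+mR=-6057/3725 → advance -1; mR−mL=-1557/3725 → turn -1·90°
n=7: pose=(-8,-3,N); sL=9/13, sR=45/49; mL=-45/49, mR=-1467/1274; mL+mR=-2637/1274 → advance -1; mR−mL=-297/1274 → turn -1·90°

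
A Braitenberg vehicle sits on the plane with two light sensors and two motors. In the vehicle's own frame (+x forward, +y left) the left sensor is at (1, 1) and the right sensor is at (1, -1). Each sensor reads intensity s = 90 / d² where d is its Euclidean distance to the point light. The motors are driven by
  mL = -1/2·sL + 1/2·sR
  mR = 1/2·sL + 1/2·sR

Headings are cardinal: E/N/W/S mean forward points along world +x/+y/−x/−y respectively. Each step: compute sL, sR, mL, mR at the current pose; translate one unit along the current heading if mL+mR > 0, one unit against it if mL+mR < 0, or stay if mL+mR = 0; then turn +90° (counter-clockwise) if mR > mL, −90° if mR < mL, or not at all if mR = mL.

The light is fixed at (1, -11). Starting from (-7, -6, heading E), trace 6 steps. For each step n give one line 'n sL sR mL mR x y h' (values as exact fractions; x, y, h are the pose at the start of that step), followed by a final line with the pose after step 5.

0 18/17 18/13 36/221 270/221 -7 -6 E
1 9/10 5/4 7/40 43/40 -6 -6 N
2 90/89 90/113 -1080/10057 9090/10057 -6 -5 W
3 45/37 45/53 -360/1961 2025/1961 -7 -5 S
4 18/17 18/13 36/221 270/221 -7 -6 E
5 9/10 5/4 7/40 43/40 -6 -6 N
final -6 -5 W

n=0: pose=(-7,-6,E); sL=18/17, sR=18/13; mL=36/221, mR=270/221; mL+mR=18/13 → advance +1; mR−mL=18/17 → turn +1·90°
n=1: pose=(-6,-6,N); sL=9/10, sR=5/4; mL=7/40, mR=43/40; mL+mR=5/4 → advance +1; mR−mL=9/10 → turn +1·90°
n=2: pose=(-6,-5,W); sL=90/89, sR=90/113; mL=-1080/10057, mR=9090/10057; mL+mR=90/113 → advance +1; mR−mL=90/89 → turn +1·90°
n=3: pose=(-7,-5,S); sL=45/37, sR=45/53; mL=-360/1961, mR=2025/1961; mL+mR=45/53 → advance +1; mR−mL=45/37 → turn +1·90°
n=4: pose=(-7,-6,E); sL=18/17, sR=18/13; mL=36/221, mR=270/221; mL+mR=18/13 → advance +1; mR−mL=18/17 → turn +1·90°
n=5: pose=(-6,-6,N); sL=9/10, sR=5/4; mL=7/40, mR=43/40; mL+mR=5/4 → advance +1; mR−mL=9/10 → turn +1·90°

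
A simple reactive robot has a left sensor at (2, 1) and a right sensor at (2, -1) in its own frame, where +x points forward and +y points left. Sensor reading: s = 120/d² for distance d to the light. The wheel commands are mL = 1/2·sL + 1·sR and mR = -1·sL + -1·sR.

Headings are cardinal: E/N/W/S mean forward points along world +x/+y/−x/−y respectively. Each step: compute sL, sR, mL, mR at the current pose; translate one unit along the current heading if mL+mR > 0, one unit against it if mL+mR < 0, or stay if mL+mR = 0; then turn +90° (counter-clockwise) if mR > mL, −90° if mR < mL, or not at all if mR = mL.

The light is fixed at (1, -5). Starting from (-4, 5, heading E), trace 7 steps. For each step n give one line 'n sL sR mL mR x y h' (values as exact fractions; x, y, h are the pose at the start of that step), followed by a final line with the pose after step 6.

0 12/13 4/3 70/39 -88/39 -4 5 E
1 120/89 120/113 17460/10057 -24240/10057 -5 5 S
2 30/41 15/26 1005/1066 -1395/1066 -5 6 W
3 24/41 24/37 1428/1517 -1872/1517 -4 6 N
4 12/13 4/3 70/39 -88/39 -4 5 E
5 120/89 120/113 17460/10057 -24240/10057 -5 5 S
6 30/41 15/26 1005/1066 -1395/1066 -5 6 W
final -4 6 N

n=0: pose=(-4,5,E); sL=12/13, sR=4/3; mL=70/39, mR=-88/39; mL+mR=-6/13 → advance -1; mR−mL=-158/39 → turn -1·90°
n=1: pose=(-5,5,S); sL=120/89, sR=120/113; mL=17460/10057, mR=-24240/10057; mL+mR=-60/89 → advance -1; mR−mL=-41700/10057 → turn -1·90°
n=2: pose=(-5,6,W); sL=30/41, sR=15/26; mL=1005/1066, mR=-1395/1066; mL+mR=-15/41 → advance -1; mR−mL=-1200/533 → turn -1·90°
n=3: pose=(-4,6,N); sL=24/41, sR=24/37; mL=1428/1517, mR=-1872/1517; mL+mR=-12/41 → advance -1; mR−mL=-3300/1517 → turn -1·90°
n=4: pose=(-4,5,E); sL=12/13, sR=4/3; mL=70/39, mR=-88/39; mL+mR=-6/13 → advance -1; mR−mL=-158/39 → turn -1·90°
n=5: pose=(-5,5,S); sL=120/89, sR=120/113; mL=17460/10057, mR=-24240/10057; mL+mR=-60/89 → advance -1; mR−mL=-41700/10057 → turn -1·90°
n=6: pose=(-5,6,W); sL=30/41, sR=15/26; mL=1005/1066, mR=-1395/1066; mL+mR=-15/41 → advance -1; mR−mL=-1200/533 → turn -1·90°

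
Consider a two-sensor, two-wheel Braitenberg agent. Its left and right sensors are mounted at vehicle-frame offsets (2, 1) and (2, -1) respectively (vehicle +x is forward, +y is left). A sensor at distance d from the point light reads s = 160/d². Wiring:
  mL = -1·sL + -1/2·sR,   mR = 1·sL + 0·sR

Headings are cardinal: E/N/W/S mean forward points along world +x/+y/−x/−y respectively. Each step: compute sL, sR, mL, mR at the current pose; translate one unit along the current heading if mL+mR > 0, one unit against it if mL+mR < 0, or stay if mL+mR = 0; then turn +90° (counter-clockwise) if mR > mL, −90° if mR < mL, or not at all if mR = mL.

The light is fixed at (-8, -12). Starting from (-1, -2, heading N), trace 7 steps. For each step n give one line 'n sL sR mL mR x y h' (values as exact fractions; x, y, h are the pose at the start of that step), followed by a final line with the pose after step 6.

0 8/9 10/13 -149/117 8/9 -1 -2 N
1 160/89 32/25 -5424/2225 160/89 -1 -3 W
2 16/13 80/49 -1304/637 16/13 0 -3 S
3 160/221 160/181 -46640/40001 160/221 0 -2 E
4 8/9 10/13 -149/117 8/9 -1 -2 N
5 160/89 32/25 -5424/2225 160/89 -1 -3 W
6 16/13 80/49 -1304/637 16/13 0 -3 S
final 0 -2 E

n=0: pose=(-1,-2,N); sL=8/9, sR=10/13; mL=-149/117, mR=8/9; mL+mR=-5/13 → advance -1; mR−mL=253/117 → turn +1·90°
n=1: pose=(-1,-3,W); sL=160/89, sR=32/25; mL=-5424/2225, mR=160/89; mL+mR=-16/25 → advance -1; mR−mL=9424/2225 → turn +1·90°
n=2: pose=(0,-3,S); sL=16/13, sR=80/49; mL=-1304/637, mR=16/13; mL+mR=-40/49 → advance -1; mR−mL=2088/637 → turn +1·90°
n=3: pose=(0,-2,E); sL=160/221, sR=160/181; mL=-46640/40001, mR=160/221; mL+mR=-80/181 → advance -1; mR−mL=75600/40001 → turn +1·90°
n=4: pose=(-1,-2,N); sL=8/9, sR=10/13; mL=-149/117, mR=8/9; mL+mR=-5/13 → advance -1; mR−mL=253/117 → turn +1·90°
n=5: pose=(-1,-3,W); sL=160/89, sR=32/25; mL=-5424/2225, mR=160/89; mL+mR=-16/25 → advance -1; mR−mL=9424/2225 → turn +1·90°
n=6: pose=(0,-3,S); sL=16/13, sR=80/49; mL=-1304/637, mR=16/13; mL+mR=-40/49 → advance -1; mR−mL=2088/637 → turn +1·90°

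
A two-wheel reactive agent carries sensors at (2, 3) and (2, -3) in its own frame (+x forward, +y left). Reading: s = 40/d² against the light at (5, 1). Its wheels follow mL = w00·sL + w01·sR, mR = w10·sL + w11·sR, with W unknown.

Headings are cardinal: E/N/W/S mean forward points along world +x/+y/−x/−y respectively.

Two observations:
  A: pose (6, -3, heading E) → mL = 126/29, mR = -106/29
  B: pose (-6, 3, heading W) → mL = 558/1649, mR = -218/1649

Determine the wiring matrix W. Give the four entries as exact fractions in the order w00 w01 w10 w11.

obs A: pose=(6,-3,E) → sL=4, sR=20/29, mL=126/29, mR=-106/29
obs B: pose=(-6,3,W) → sL=4/17, sR=20/97, mL=558/1649, mR=-218/1649
sensor matrix S = [[4, 20/29], [4/17, 20/97]]; det S = 31680/47821
solve [mL_A; mL_B] = S·[w00; w01] and [mR_A; mR_B] = S·[w10; w11]:
  w00 = 1, w01 = 1/2, w10 = -1, w11 = 1/2

1 1/2 -1 1/2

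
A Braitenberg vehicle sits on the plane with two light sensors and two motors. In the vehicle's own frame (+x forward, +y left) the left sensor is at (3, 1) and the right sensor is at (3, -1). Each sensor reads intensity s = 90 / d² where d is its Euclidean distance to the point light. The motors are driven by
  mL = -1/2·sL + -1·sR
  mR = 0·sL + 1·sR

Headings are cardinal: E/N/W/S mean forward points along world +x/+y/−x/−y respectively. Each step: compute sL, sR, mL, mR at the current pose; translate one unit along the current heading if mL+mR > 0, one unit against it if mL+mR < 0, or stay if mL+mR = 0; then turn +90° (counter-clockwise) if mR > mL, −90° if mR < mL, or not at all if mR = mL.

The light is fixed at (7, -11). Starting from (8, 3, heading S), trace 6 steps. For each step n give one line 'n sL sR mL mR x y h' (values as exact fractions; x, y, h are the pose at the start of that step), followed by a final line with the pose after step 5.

0 18/25 90/121 -3339/3025 90/121 8 3 S
1 45/136 45/106 -8505/14416 45/106 8 4 E
2 18/65 18/65 -27/65 18/65 7 4 N
3 45/89 5/13 -1475/2314 5/13 7 3 W
4 18/25 90/121 -3339/3025 90/121 8 3 S
5 45/136 45/106 -8505/14416 45/106 8 4 E
final 7 4 N

n=0: pose=(8,3,S); sL=18/25, sR=90/121; mL=-3339/3025, mR=90/121; mL+mR=-9/25 → advance -1; mR−mL=5589/3025 → turn +1·90°
n=1: pose=(8,4,E); sL=45/136, sR=45/106; mL=-8505/14416, mR=45/106; mL+mR=-45/272 → advance -1; mR−mL=14625/14416 → turn +1·90°
n=2: pose=(7,4,N); sL=18/65, sR=18/65; mL=-27/65, mR=18/65; mL+mR=-9/65 → advance -1; mR−mL=9/13 → turn +1·90°
n=3: pose=(7,3,W); sL=45/89, sR=5/13; mL=-1475/2314, mR=5/13; mL+mR=-45/178 → advance -1; mR−mL=2365/2314 → turn +1·90°
n=4: pose=(8,3,S); sL=18/25, sR=90/121; mL=-3339/3025, mR=90/121; mL+mR=-9/25 → advance -1; mR−mL=5589/3025 → turn +1·90°
n=5: pose=(8,4,E); sL=45/136, sR=45/106; mL=-8505/14416, mR=45/106; mL+mR=-45/272 → advance -1; mR−mL=14625/14416 → turn +1·90°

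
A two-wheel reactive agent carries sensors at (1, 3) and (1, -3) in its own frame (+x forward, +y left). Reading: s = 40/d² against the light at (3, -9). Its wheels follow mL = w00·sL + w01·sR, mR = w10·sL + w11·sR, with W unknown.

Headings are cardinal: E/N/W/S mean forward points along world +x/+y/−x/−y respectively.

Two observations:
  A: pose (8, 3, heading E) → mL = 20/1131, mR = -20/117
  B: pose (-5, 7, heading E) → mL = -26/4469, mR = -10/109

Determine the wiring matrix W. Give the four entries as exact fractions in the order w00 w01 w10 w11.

obs A: pose=(8,3,E) → sL=40/261, sR=40/117, mL=20/1131, mR=-20/117
obs B: pose=(-5,7,E) → sL=4/41, sR=20/109, mL=-26/4469, mR=-10/109
sensor matrix S = [[40/261, 40/117], [4/41, 20/109]]; det S = -79360/15163317
solve [mL_A; mL_B] = S·[w00; w01] and [mR_A; mR_B] = S·[w10; w11]:
  w00 = -1, w01 = 1/2, w10 = 0, w11 = -1/2

-1 1/2 0 -1/2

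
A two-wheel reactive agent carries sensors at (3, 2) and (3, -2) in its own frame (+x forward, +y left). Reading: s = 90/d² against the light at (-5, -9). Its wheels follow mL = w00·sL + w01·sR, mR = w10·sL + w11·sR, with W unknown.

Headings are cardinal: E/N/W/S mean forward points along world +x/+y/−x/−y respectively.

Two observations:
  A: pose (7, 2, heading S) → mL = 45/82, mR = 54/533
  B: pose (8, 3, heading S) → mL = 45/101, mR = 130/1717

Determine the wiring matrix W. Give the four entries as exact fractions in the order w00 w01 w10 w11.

0 1 -1/2 1/2

obs A: pose=(7,2,S) → sL=9/26, sR=45/82, mL=45/82, mR=54/533
obs B: pose=(8,3,S) → sL=5/17, sR=45/101, mL=45/101, mR=130/1717
sensor matrix S = [[9/26, 45/82], [5/17, 45/101]]; det S = -6570/915161
solve [mL_A; mL_B] = S·[w00; w01] and [mR_A; mR_B] = S·[w10; w11]:
  w00 = 0, w01 = 1, w10 = -1/2, w11 = 1/2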